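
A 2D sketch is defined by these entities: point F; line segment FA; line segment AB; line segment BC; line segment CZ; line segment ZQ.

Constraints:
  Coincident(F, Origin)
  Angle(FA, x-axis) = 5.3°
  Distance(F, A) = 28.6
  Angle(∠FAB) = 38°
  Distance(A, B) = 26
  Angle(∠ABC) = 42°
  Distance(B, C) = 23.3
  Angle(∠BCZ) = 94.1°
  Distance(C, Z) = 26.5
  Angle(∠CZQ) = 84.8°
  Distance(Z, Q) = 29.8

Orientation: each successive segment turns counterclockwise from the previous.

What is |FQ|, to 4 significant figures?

41.24

F is at the origin; FA runs at 5.3° with length 28.6, so A = (28.48, 2.642). ∠FAB = 38.0° gives AB at 147.3° from the x-axis; with |AB| = 26.0, B = (6.598, 16.69). ∠ABC = 42.0° gives BC at -74.70° from the x-axis; with |BC| = 23.3, C = (12.75, -5.786). ∠BCZ = 94.1° gives CZ at 11.20° from the x-axis; with |CZ| = 26.5, Z = (38.74, -0.6389). ∠CZQ = 84.8° gives ZQ at 106.4° from the x-axis; with |ZQ| = 29.8, Q = (30.33, 27.95). Then |FQ| = |Q − F| = 41.24.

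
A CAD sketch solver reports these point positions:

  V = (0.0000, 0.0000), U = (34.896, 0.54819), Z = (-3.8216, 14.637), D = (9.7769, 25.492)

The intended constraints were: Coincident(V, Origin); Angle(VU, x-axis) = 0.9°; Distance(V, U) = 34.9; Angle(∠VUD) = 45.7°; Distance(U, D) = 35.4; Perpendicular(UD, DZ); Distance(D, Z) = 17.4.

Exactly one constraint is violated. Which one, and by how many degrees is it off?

Perpendicular(UD, DZ) — off by 6.60°.

V = (0.00, 0.00) ✓; VU at 0.9000° ✓; |VU| = 34.90 ✓; ∠VUD = 45.70° ✓; |UD| = 35.40 ✓; ∠(UD, DZ) = 83.40° ✗; |DZ| = 17.40 ✓.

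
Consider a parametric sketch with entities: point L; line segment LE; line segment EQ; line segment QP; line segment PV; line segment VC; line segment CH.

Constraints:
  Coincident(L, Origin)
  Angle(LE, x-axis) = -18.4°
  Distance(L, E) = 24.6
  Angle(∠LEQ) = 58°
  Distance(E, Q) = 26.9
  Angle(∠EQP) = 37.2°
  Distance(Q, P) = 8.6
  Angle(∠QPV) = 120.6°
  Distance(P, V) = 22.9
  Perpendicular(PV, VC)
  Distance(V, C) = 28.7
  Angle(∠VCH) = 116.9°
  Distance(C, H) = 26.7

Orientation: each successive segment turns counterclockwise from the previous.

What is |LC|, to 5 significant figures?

50.997

L is at the origin; LE runs at -18.4° with length 24.6, so E = (23.342, -7.7650). ∠LEQ = 58.0° gives EQ at 103.60° from the x-axis; with |EQ| = 26.9, Q = (17.017, 18.381). ∠EQP = 37.2° gives QP at -113.60° from the x-axis; with |QP| = 8.6, P = (13.574, 10.500). ∠QPV = 120.6° gives PV at -54.200° from the x-axis; with |PV| = 22.9, V = (26.970, -8.0733). PV ⟂ VC, so VC runs at 35.800°; with |VC| = 28.7, C = (50.247, 8.7150). Then |LC| = |C − L| = 50.997.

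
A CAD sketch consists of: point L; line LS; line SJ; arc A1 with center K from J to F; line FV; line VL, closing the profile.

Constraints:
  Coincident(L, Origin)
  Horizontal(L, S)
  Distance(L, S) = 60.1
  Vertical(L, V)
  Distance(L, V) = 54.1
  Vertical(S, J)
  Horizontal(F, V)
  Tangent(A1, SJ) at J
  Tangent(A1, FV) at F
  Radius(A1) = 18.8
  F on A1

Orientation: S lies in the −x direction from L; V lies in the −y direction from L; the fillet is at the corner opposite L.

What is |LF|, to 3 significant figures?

68.1

L is at the origin; LS is horizontal with |LS| = 60.1 and S on the −x side, so S = (-60.1, 0.00). L and V share the same x with |LV| = 54.1 and V on the −y side, so V = (0.00, -54.1). The virtual corner opposite L is at (-60.1, -54.1). Tangency of A1 to SJ means the radius KJ is perpendicular to SJ and the tangent condition forces KF to be normal to FV, with radius 18.8, so the center K sits 18.8 in from both sides at K = (-41.3, -35.3). That places the tangent points at J = (-60.1, -35.3) on SJ and F = (-41.3, -54.1) on FV. Then |LF| = |F − L| = 68.1.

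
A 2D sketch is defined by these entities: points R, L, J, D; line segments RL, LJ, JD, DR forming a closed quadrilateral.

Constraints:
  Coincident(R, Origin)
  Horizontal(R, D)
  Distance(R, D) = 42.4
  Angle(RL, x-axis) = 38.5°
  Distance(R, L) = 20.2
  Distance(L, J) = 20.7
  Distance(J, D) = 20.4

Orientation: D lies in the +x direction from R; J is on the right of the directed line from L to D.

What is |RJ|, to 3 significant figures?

24.1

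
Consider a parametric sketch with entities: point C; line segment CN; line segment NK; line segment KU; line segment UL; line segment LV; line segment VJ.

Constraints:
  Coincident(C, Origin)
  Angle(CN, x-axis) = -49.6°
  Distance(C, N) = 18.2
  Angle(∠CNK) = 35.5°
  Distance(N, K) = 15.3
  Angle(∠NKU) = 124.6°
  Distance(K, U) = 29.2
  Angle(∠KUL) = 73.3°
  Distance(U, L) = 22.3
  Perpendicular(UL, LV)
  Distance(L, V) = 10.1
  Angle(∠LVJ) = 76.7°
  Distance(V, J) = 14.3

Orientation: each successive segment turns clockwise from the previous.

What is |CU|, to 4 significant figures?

21.74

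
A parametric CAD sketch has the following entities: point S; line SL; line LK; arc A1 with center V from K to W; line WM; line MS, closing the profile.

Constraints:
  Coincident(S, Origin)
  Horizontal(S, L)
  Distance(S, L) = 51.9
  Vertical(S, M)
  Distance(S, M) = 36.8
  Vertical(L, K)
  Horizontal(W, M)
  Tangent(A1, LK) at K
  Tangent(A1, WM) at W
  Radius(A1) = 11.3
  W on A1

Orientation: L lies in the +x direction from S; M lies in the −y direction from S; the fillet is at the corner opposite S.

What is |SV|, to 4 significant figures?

47.94

SM is vertical with |SM| = 36.8 and M on the −y side, so M = (0.000, -36.80). The virtual corner opposite S is at (51.90, -36.80). Since A1 is tangent to LK there, VK ⟂ LK and tangency of A1 to WM means the radius VW is perpendicular to WM, with radius 11.3, so the center V sits 11.3 in from both sides at V = (40.60, -25.50). Then |SV| = |V − S| = 47.94.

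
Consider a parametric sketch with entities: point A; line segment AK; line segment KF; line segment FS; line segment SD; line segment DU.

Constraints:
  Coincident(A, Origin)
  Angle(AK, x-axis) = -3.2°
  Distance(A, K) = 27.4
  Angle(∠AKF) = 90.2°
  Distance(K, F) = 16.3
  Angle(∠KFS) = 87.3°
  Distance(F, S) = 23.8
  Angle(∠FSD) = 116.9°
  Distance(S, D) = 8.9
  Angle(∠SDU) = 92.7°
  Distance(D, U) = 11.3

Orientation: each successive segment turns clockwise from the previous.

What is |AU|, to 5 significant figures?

10.261

A is at the origin; AK runs at -3.2° with length 27.4, so K = (27.357, -1.5295). ∠AKF = 90.2° gives KF at -93.000° from the x-axis; with |KF| = 16.3, F = (26.504, -17.807). ∠KFS = 87.3° gives FS at 174.30° from the x-axis; with |FS| = 23.8, S = (2.8219, -15.443). ∠FSD = 116.9° gives SD at 111.20° from the x-axis; with |SD| = 8.9, D = (-0.39658, -7.1457). ∠SDU = 92.7° gives DU at 23.900° from the x-axis; with |DU| = 11.3, U = (9.9345, -2.5676). Then |AU| = |U − A| = 10.261.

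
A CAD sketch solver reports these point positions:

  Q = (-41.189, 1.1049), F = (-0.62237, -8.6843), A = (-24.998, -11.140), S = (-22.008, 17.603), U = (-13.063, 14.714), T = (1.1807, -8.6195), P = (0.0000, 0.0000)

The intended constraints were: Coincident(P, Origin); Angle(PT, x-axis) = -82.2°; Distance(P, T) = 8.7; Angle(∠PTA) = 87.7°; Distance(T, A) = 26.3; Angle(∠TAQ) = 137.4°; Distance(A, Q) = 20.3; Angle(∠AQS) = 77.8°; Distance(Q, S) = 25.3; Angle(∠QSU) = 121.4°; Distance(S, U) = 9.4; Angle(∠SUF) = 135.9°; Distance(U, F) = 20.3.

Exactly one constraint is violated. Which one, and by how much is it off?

Distance(U, F) = 20.3 — off by 6.20.

P = (0.00, 0.00) ✓; PT at -82.20° ✓; |PT| = 8.700 ✓; ∠PTA = 87.70° ✓; |TA| = 26.30 ✓; ∠TAQ = 137.4° ✓; |AQ| = 20.30 ✓; ∠AQS = 77.80° ✓; |QS| = 25.30 ✓; ∠QSU = 121.4° ✓; |SU| = 9.400 ✓; ∠SUF = 135.9° ✓; |UF| = 26.50 ✗.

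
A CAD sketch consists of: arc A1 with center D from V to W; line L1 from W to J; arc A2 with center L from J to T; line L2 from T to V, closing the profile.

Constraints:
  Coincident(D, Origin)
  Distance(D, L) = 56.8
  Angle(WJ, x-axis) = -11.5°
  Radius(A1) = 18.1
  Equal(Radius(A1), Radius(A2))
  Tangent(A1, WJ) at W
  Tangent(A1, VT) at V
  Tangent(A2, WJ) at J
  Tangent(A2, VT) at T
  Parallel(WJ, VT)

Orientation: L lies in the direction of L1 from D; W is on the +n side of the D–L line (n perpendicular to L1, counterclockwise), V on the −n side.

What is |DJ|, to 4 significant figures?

59.61

Tangency of A1 to both parallel lines with radius 18.1 puts W and V at D ± 18.1·n: W = (3.609, 17.74), V = (-3.609, -17.74). Equal radii place J and T the same way about L: J = L + 18.1·n = (59.27, 6.413), T = L − 18.1·n = (52.05, -29.06). Then |DJ| = |J − D| = 59.61.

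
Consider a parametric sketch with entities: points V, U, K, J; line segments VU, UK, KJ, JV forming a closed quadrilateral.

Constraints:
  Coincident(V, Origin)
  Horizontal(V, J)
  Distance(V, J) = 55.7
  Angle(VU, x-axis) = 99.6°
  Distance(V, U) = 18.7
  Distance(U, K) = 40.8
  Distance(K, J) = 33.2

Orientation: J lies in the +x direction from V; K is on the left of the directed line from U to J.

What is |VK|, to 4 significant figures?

45.72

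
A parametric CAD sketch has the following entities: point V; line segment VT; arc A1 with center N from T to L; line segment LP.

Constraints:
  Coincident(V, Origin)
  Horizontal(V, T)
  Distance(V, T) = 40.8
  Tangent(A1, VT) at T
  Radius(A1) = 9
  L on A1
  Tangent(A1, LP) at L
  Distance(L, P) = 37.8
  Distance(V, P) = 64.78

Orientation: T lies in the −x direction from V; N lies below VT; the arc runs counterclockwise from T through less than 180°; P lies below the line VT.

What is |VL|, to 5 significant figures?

50.767

V is at the origin; V and T share the same y with |VT| = 40.8 and T on the −x side, so T = (-40.800, 0.0000). Tangency of A1 to VT means the radius NT is perpendicular to VT, so N = T + (0, -9) = (-40.800, -9.0000). Since NL ⟂ LP (tangency), |NP| = √(9.0² + 37.8²) = 38.857 regardless of where L sits on A1. So P lies on both circle(V, 64.78) and circle(N, 38.857); the below-VT intersection is P = (-43.785, -47.742). L is the foot of the tangent from P: L = (-49.690, -10.406).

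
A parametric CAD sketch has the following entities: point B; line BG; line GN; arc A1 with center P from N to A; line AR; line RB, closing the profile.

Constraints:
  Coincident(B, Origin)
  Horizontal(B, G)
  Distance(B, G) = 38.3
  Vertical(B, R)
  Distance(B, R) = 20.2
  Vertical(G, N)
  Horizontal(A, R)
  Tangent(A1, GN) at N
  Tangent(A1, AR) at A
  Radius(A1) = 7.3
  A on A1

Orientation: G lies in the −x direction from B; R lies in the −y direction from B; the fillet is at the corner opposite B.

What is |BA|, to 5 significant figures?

37.001

The virtual corner opposite B is at (-38.300, -20.200). The tangent condition forces PN to be normal to GN and tangency of A1 to AR means the radius PA is perpendicular to AR, with radius 7.3, so the center P sits 7.3 in from both sides at P = (-31.000, -12.900). That places the tangent points at N = (-38.300, -12.900) on GN and A = (-31.000, -20.200) on AR. Then |BA| = |A − B| = 37.001.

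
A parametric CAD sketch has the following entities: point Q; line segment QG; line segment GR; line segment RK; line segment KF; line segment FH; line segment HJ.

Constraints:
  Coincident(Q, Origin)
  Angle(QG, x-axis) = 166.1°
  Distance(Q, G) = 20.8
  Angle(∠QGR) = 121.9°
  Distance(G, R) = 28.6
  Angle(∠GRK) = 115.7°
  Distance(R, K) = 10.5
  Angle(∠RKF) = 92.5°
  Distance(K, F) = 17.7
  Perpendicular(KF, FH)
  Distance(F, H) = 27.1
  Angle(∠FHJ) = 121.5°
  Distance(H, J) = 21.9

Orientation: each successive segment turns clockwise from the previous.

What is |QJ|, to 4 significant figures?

50.34

Q is at the origin; QG runs at 166.1° with length 20.8, so G = (-20.19, 4.997). ∠QGR = 121.9° gives GR at 108.0° from the x-axis; with |GR| = 28.6, R = (-29.03, 32.20). ∠GRK = 115.7° gives RK at 43.70° from the x-axis; with |RK| = 10.5, K = (-21.44, 39.45). ∠RKF = 92.5° gives KF at -43.80° from the x-axis; with |KF| = 17.7, F = (-8.662, 27.20). The perpendicularity gives FH at right angles to KF, so FH runs at -133.8°; with |FH| = 27.1, H = (-27.42, 7.641). ∠FHJ = 121.5° gives HJ at 167.7° from the x-axis; with |HJ| = 21.9, J = (-48.82, 12.31). Then |QJ| = |J − Q| = 50.34.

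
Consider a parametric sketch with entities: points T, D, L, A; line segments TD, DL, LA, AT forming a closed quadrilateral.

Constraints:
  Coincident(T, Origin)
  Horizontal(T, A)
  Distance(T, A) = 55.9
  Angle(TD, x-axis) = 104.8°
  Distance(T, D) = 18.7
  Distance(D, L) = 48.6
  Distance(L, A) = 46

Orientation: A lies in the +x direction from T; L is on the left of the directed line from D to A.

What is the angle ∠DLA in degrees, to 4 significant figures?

83.97°

Checks: |DL| = 48.60 ✓; |LA| = 46.00 ✓.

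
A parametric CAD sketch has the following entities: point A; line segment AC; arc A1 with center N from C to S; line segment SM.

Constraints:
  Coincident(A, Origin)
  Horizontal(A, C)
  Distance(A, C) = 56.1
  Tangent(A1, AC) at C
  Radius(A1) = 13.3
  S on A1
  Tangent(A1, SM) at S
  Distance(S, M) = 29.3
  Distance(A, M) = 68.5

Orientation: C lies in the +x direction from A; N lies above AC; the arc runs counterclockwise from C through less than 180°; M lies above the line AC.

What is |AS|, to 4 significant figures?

70.35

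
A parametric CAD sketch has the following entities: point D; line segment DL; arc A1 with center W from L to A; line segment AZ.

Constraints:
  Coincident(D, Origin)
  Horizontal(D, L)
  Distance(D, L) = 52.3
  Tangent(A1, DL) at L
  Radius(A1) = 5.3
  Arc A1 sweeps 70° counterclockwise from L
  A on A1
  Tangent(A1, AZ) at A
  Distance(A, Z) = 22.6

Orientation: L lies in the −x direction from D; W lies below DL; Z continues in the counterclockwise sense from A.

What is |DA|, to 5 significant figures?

57.386

D is at the origin; D and L share the same y with |DL| = 52.3 and L on the −x side, so L = (-52.300, 0.0000). Tangency of A1 to DL means the radius WL is perpendicular to DL, so W = L + (0, -5.3) = (-52.300, -5.3000). On A1, L sits at bearing 90° from W; a 70° counterclockwise sweep puts A at bearing 160°, so A = W + 5.3·(cos 160°, sin 160°) = (-57.280, -3.4873). Then |DA| = |A − D| = 57.386.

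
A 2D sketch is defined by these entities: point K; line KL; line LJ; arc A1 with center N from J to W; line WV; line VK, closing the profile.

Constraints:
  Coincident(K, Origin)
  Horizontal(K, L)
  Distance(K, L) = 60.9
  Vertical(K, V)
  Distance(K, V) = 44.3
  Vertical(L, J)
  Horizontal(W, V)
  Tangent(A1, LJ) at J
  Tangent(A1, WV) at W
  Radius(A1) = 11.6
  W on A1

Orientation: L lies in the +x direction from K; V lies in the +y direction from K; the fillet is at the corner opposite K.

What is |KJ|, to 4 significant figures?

69.12

K is at the origin; KL is horizontal with |KL| = 60.9 and L on the +x side, so L = (60.90, 0.000). KV is vertical with |KV| = 44.3 and V on the +y side, so V = (0.000, 44.30). The virtual corner opposite K is at (60.90, 44.30). Tangency of A1 to LJ means the radius NJ is perpendicular to LJ and since A1 is tangent to WV there, NW ⟂ WV, with radius 11.6, so the center N sits 11.6 in from both sides at N = (49.30, 32.70). That places the tangent points at J = (60.90, 32.70) on LJ and W = (49.30, 44.30) on WV. Then |KJ| = |J − K| = 69.12.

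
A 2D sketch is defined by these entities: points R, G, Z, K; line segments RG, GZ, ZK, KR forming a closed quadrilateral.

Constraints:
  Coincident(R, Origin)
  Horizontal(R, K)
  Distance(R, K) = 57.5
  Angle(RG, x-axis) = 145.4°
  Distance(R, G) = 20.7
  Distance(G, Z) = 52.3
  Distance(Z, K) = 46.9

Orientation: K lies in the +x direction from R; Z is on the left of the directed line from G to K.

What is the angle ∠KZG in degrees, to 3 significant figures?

98.9°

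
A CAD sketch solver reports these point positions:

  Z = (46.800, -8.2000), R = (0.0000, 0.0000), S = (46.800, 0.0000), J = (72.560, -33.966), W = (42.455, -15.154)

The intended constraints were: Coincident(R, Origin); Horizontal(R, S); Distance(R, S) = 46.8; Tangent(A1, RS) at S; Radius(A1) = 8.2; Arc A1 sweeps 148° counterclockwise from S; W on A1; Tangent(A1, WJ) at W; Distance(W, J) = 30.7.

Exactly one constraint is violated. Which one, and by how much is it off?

Distance(W, J) = 30.7 — off by 4.80.

R = (0.00, 0.00) ✓; R.y = 0.00, S.y = 0.00 ✓; |RS| = 46.80 ✓; ∠(ZS, SR) = 90.00° ✓; |ZS| = 8.200 ✓; bearing(Z→W) − bearing(Z→S) = 148.0° ✓; |ZW| = 8.200 ✓; ∠(ZW, WJ) = 90.00° ✓; |WJ| = 35.50 ✗.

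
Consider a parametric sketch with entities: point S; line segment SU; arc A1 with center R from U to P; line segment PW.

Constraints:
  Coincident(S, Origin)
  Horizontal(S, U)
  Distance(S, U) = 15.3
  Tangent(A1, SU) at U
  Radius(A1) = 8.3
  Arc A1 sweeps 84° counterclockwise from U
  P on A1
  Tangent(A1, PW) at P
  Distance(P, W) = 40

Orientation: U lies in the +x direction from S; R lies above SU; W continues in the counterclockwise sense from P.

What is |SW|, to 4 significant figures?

54.76

On A1, U sits at bearing -90° from R; an 84° counterclockwise sweep puts P at bearing -6°, so P = R + 8.3·(cos -6°, sin -6°) = (23.55, 7.432). Tangency of A1 to PW means the radius RP is perpendicular to PW, so PW runs along (−sin -6°, cos -6°); with |PW| = 40.0, W = (27.74, 47.21). Then |SW| = |W − S| = 54.76.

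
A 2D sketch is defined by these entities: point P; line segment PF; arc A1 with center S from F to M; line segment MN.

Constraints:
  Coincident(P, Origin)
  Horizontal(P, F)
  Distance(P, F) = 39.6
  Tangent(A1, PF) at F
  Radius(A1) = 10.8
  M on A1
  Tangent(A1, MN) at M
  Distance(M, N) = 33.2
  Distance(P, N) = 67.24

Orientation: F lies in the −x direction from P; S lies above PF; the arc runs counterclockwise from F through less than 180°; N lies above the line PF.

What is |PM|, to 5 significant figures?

35.500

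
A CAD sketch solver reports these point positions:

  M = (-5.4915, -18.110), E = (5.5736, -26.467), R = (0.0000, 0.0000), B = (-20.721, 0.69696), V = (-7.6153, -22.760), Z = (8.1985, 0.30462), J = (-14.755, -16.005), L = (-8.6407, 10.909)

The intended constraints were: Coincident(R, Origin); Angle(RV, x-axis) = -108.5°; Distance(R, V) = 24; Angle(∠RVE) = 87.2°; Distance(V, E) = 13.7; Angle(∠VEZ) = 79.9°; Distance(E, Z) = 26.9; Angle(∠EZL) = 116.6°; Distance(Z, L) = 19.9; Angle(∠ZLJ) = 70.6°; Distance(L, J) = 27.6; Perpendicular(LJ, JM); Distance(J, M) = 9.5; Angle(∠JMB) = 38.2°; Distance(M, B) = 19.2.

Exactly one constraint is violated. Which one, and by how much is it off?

Distance(M, B) = 19.2 — off by 5.00.

R = (0.00, 0.00) ✓; RV at -108.5° ✓; |RV| = 24.00 ✓; ∠RVE = 87.20° ✓; |VE| = 13.70 ✓; ∠VEZ = 79.90° ✓; |EZ| = 26.90 ✓; ∠EZL = 116.6° ✓; |ZL| = 19.90 ✓; ∠ZLJ = 70.60° ✓; |LJ| = 27.60 ✓; ∠(LJ, JM) = 90.00° ✓; |JM| = 9.500 ✓; ∠JMB = 38.20° ✓; |MB| = 24.20 ✗.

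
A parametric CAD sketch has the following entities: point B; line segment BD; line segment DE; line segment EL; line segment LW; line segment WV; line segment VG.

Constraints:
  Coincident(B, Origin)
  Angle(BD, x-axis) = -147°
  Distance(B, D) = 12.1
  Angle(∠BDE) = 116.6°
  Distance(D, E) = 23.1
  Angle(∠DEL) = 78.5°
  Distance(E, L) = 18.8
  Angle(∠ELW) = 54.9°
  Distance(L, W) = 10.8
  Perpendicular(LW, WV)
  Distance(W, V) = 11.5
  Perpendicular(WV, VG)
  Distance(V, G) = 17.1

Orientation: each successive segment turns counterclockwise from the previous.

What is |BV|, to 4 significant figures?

26.96

∠ELW = 54.9° gives LW at 143.0° from the x-axis; with |LW| = 10.8, W = (1.692, -17.27). The perpendicularity gives WV at right angles to LW, so WV runs at -127.0°; with |WV| = 11.5, V = (-5.229, -26.45). Then |BV| = |V − B| = 26.96.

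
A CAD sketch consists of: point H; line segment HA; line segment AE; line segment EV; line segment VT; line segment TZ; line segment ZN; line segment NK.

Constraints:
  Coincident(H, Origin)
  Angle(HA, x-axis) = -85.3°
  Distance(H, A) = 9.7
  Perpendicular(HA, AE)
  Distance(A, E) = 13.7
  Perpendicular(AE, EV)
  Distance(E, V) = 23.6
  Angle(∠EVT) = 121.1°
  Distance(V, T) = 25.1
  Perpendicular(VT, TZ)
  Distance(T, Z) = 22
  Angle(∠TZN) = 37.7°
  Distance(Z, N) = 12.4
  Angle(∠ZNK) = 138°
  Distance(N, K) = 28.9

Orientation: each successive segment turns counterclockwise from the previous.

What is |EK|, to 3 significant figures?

48.7

H is at the origin; HA runs at -85.3° with length 9.7, so A = (0.795, -9.67). The perpendicularity gives AE at right angles to HA, so AE runs at 4.70°; with |AE| = 13.7, E = (14.4, -8.54). AE is perpendicular to EV, so EV runs at 94.7°; with |EV| = 23.6, V = (12.5, 15.0). ∠EVT = 121.1° gives VT at 154° from the x-axis; with |VT| = 25.1, T = (-9.97, 26.1). VT is perpendicular to TZ, so TZ runs at -116°; with |TZ| = 22.0, Z = (-19.7, 6.43). ∠TZN = 37.7° gives ZN at 25.9° from the x-axis; with |ZN| = 12.4, N = (-8.59, 11.8). ∠ZNK = 138.0° gives NK at 67.9° from the x-axis; with |NK| = 28.9, K = (2.28, 38.6). Then |EK| = |K − E| = 48.7.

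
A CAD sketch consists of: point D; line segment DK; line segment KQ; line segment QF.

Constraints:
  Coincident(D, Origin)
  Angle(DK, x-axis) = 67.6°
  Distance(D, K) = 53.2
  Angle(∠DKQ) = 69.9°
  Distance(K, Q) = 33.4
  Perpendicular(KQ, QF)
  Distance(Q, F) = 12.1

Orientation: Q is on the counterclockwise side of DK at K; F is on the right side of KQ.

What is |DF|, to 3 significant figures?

63.9

D is at the origin; DK runs at 67.6° with length 53.2, so K = 53.2·(cos 67.6°, sin 67.6°) = (20.3, 49.2). ∠DKQ = 69.9°, so KQ runs at 67.6° + (180° − 69.9°) = 178° from the x-axis; with |KQ| = 33.4, Q = K + 33.4·(cos 178°, sin 178°) = (-13.1, 50.5). KQ is perpendicular to QF; with |QF| = 12.1 on the right of KQ, F = Q + 12.1·(0.0401, 0.999) = (-12.6, 62.6). Then |DF| = |F − D| = 63.9.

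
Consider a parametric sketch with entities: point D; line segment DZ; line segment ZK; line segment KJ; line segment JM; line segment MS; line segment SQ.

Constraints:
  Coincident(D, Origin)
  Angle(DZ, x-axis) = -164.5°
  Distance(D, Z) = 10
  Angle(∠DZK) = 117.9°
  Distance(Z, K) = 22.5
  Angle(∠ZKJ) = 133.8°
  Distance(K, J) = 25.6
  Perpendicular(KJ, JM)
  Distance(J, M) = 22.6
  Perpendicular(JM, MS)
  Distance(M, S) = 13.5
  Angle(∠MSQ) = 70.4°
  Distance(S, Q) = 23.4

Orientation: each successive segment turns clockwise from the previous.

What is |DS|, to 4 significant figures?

24.73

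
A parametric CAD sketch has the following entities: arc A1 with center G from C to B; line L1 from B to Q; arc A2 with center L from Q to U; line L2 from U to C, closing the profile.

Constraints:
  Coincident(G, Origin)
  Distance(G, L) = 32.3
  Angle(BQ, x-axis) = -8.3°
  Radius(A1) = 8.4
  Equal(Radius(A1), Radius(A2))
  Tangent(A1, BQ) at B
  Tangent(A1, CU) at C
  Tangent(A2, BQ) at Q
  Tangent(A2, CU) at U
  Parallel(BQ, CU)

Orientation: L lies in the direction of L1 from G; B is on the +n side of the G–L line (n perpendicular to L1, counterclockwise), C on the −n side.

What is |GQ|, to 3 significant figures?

33.4

The slot axis is L1's direction at -8.3°, so u = (cos -8.3°, sin -8.3°) = (0.990, -0.144) and n = (−sin -8.3°, cos -8.3°) = (0.144, 0.990). G is at the origin and L lies 32.3 along u from G, so L = 32.3·u = (32.0, -4.66). Tangency of A1 to both parallel lines with radius 8.4 puts B and C at G ± 8.4·n: B = (1.21, 8.31), C = (-1.21, -8.31). Equal radii place Q and U the same way about L: Q = L + 8.4·n = (33.2, 3.65), U = L − 8.4·n = (30.7, -13.0). Then |GQ| = |Q − G| = 33.4.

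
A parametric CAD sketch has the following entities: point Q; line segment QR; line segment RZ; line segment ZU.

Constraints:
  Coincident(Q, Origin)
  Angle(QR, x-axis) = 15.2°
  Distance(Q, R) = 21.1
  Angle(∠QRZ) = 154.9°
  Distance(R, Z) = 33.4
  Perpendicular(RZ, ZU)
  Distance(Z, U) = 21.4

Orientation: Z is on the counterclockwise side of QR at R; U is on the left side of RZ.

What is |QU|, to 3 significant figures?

54.0

∠QRZ = 154.9°, so RZ runs at 15.2° + (180° − 154.9°) = 40.3° from the x-axis; with |RZ| = 33.4, Z = R + 33.4·(cos 40.3°, sin 40.3°) = (45.8, 27.1). RZ is perpendicular to ZU; with |ZU| = 21.4 on the left of RZ, U = Z + 21.4·(-0.647, 0.763) = (32.0, 43.5). Then |QU| = |U − Q| = 54.0.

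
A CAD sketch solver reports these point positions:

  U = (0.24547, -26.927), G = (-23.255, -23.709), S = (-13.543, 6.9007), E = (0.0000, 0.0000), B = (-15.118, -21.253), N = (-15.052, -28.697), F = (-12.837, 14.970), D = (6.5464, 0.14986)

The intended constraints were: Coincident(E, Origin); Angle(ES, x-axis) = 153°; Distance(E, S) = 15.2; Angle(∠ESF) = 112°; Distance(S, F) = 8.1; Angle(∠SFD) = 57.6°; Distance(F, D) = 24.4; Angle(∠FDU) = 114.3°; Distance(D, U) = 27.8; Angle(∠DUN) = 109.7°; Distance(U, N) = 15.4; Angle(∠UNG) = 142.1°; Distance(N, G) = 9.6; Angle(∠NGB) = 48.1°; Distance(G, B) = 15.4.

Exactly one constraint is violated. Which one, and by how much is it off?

Distance(G, B) = 15.4 — off by 6.90.

E = (0.00, 0.00) ✓; ES at 153.0° ✓; |ES| = 15.20 ✓; ∠ESF = 112.0° ✓; |SF| = 8.100 ✓; ∠SFD = 57.60° ✓; |FD| = 24.40 ✓; ∠FDU = 114.3° ✓; |DU| = 27.80 ✓; ∠DUN = 109.7° ✓; |UN| = 15.40 ✓; ∠UNG = 142.1° ✓; |NG| = 9.600 ✓; ∠NGB = 48.10° ✓; |GB| = 8.500 ✗.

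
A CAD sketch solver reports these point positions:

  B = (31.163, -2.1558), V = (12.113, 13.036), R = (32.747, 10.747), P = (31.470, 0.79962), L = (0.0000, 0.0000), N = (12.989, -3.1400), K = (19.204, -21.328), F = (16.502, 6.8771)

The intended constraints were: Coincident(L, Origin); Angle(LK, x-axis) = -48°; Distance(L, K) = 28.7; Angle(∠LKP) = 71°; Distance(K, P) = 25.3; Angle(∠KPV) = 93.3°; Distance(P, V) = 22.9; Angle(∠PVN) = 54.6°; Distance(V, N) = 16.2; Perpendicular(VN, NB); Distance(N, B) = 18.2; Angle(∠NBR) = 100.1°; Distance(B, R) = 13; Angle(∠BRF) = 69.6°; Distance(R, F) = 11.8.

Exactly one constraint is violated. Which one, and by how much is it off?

Distance(R, F) = 11.8 — off by 4.90.

L = (0.00, 0.00) ✓; LK at -48.00° ✓; |LK| = 28.70 ✓; ∠LKP = 71.00° ✓; |KP| = 25.30 ✓; ∠KPV = 93.30° ✓; |PV| = 22.90 ✓; ∠PVN = 54.60° ✓; |VN| = 16.20 ✓; ∠(VN, NB) = 90.00° ✓; |NB| = 18.20 ✓; ∠NBR = 100.1° ✓; |BR| = 13.00 ✓; ∠BRF = 69.60° ✓; |RF| = 16.70 ✗.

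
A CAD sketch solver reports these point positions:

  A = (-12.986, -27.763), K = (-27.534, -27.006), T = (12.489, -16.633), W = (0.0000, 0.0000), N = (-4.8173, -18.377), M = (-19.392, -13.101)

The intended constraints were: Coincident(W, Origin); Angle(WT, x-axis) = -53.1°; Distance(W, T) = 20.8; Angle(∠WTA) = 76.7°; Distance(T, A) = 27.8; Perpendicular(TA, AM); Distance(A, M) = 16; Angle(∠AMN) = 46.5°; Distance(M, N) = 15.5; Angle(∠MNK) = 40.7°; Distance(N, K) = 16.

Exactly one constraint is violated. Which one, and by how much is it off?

Distance(N, K) = 16 — off by 8.30.

W = (0.00, 0.00) ✓; WT at -53.10° ✓; |WT| = 20.80 ✓; ∠WTA = 76.70° ✓; |TA| = 27.80 ✓; ∠(TA, AM) = 90.00° ✓; |AM| = 16.00 ✓; ∠AMN = 46.50° ✓; |MN| = 15.50 ✓; ∠MNK = 40.70° ✓; |NK| = 24.30 ✗.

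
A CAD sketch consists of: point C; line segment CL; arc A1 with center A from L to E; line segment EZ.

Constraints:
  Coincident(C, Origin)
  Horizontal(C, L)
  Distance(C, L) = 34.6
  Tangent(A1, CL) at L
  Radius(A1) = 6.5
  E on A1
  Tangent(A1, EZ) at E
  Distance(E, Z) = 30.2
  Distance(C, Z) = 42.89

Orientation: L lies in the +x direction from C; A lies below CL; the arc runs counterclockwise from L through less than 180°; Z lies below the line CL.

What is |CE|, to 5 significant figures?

28.715

Checks: |AE| = 6.500 ✓; ∠(AE, EZ) = 90.00° ✓; |EZ| = 30.20 ✓; |CZ| = 42.89 ✓.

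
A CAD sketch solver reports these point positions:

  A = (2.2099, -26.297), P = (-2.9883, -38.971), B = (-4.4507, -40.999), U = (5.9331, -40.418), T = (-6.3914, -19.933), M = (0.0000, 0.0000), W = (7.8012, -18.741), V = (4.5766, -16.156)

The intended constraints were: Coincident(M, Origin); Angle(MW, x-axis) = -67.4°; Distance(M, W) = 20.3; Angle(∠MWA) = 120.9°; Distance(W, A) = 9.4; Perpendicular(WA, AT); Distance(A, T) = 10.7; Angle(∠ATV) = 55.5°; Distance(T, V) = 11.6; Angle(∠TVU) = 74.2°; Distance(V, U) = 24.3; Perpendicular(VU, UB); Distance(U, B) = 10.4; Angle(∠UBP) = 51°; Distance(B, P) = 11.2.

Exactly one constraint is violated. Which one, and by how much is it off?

Distance(B, P) = 11.2 — off by 8.70.

M = (0.00, 0.00) ✓; MW at -67.40° ✓; |MW| = 20.30 ✓; ∠MWA = 120.9° ✓; |WA| = 9.400 ✓; ∠(WA, AT) = 90.00° ✓; |AT| = 10.70 ✓; ∠ATV = 55.50° ✓; |TV| = 11.60 ✓; ∠TVU = 74.20° ✓; |VU| = 24.30 ✓; ∠(VU, UB) = 90.00° ✓; |UB| = 10.40 ✓; ∠UBP = 51.00° ✓; |BP| = 2.500 ✗.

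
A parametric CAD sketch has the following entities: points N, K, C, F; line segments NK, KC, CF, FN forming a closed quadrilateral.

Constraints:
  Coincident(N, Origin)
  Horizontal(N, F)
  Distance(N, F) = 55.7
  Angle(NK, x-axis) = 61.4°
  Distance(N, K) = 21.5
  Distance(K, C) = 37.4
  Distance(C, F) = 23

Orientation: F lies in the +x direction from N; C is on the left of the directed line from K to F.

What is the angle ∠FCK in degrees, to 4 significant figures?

106.6°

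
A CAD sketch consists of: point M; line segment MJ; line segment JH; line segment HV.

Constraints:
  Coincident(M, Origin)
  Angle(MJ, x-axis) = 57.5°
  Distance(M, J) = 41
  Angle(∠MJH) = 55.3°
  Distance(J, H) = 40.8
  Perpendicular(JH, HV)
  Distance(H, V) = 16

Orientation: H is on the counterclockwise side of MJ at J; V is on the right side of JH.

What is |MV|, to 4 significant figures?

52.69

M is at the origin; MJ runs at 57.5° with length 41.0, so J = 41.0·(cos 57.5°, sin 57.5°) = (22.03, 34.58). ∠MJH = 55.3°, so JH runs at 57.5° + (180° − 55.3°) = 182.2° from the x-axis; with |JH| = 40.8, H = J + 40.8·(cos 182.2°, sin 182.2°) = (-18.74, 33.01). The perpendicularity gives HV at right angles to JH; with |HV| = 16.0 on the right of JH, V = H + 16.0·(-0.03839, 0.9993) = (-19.35, 49.00). Then |MV| = |V − M| = 52.69.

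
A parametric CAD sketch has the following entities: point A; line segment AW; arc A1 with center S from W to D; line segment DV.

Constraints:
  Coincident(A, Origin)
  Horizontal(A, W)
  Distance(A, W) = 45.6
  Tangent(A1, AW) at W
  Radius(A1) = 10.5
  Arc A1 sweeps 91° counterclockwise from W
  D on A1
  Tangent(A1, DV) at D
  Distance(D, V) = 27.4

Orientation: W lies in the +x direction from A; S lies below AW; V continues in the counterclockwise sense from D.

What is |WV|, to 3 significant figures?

39.4

A is at the origin; A and W share the same y with |AW| = 45.6 and W on the +x side, so W = (45.6, 0.00). Since A1 is tangent to AW there, SW ⟂ AW, so S = W + (0, -10.5) = (45.6, -10.5). On A1, W sits at bearing 90° from S; a 91° counterclockwise sweep puts D at bearing 181°, so D = S + 10.5·(cos 181°, sin 181°) = (35.1, -10.7). Tangency of A1 to DV means the radius SD is perpendicular to DV, so DV runs along (−sin 181°, cos 181°); with |DV| = 27.4, V = (35.6, -38.1). Then |WV| = |V − W| = 39.4.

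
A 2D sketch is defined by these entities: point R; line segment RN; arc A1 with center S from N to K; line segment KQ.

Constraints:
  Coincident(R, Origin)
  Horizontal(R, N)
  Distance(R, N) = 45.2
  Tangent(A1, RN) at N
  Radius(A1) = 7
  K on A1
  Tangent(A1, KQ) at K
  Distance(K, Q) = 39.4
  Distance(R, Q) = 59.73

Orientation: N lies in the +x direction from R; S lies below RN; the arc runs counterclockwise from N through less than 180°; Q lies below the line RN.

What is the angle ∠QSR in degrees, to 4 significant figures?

88.03°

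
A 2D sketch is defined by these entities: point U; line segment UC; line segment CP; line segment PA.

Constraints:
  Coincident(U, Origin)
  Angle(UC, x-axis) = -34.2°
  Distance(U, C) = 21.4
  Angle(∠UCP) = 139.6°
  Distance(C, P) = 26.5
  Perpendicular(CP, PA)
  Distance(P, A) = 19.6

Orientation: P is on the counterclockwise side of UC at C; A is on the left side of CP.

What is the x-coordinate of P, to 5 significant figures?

44.045

U is at the origin; UC runs at -34.2° with length 21.4, so C = 21.4·(cos -34.2°, sin -34.2°) = (17.700, -12.029). ∠UCP = 139.6°, so CP runs at -34.2° + (180° − 139.6°) = 6.2000° from the x-axis; with |CP| = 26.5, P = C + 26.5·(cos 6.2000°, sin 6.2000°) = (44.045, -9.1666). So P.x = 44.045.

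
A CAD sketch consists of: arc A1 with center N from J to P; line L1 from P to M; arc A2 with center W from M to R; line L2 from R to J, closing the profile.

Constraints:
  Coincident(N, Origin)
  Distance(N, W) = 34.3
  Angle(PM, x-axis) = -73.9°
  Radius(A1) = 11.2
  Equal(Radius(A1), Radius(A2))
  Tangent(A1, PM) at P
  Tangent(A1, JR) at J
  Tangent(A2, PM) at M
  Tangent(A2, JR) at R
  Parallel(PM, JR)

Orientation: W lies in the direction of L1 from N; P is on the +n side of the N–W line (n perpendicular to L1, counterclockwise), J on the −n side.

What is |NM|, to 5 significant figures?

36.082

The slot axis is L1's direction at -73.9°, so u = (cos -73.9°, sin -73.9°) = (0.27731, -0.96078) and n = (−sin -73.9°, cos -73.9°) = (0.96078, 0.27731). N is at the origin and W lies 34.3 along u from N, so W = 34.3·u = (9.5119, -32.955). Tangency of A1 to both parallel lines with radius 11.2 puts P and J at N ± 11.2·n: P = (10.761, 3.1059), J = (-10.761, -3.1059). Equal radii place M and R the same way about W: M = W + 11.2·n = (20.273, -29.849), R = W − 11.2·n = (-1.2488, -36.061). Then |NM| = |M − N| = 36.082.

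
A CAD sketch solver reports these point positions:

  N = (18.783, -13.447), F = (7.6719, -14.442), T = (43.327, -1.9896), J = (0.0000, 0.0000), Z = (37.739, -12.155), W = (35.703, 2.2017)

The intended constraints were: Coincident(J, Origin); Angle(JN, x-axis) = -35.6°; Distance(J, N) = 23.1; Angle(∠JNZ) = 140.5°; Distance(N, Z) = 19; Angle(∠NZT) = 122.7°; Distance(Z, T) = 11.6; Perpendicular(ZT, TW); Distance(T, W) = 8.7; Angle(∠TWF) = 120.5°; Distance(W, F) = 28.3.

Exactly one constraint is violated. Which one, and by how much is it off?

Distance(W, F) = 28.3 — off by 4.30.

J = (0.00, 0.00) ✓; JN at -35.60° ✓; |JN| = 23.10 ✓; ∠JNZ = 140.5° ✓; |NZ| = 19.00 ✓; ∠NZT = 122.7° ✓; |ZT| = 11.60 ✓; ∠(ZT, TW) = 90.00° ✓; |TW| = 8.700 ✓; ∠TWF = 120.5° ✓; |WF| = 32.60 ✗.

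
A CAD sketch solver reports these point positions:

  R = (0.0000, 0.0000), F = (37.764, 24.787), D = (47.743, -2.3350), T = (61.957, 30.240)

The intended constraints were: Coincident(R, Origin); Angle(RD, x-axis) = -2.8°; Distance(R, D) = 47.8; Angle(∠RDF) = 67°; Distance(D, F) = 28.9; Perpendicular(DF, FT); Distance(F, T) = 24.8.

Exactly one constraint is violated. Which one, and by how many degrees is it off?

Perpendicular(DF, FT) — off by 7.50°.

R = (0.00, 0.00) ✓; RD at -2.800° ✓; |RD| = 47.80 ✓; ∠RDF = 67.00° ✓; |DF| = 28.90 ✓; ∠(DF, FT) = 97.50° ✗; |FT| = 24.80 ✓.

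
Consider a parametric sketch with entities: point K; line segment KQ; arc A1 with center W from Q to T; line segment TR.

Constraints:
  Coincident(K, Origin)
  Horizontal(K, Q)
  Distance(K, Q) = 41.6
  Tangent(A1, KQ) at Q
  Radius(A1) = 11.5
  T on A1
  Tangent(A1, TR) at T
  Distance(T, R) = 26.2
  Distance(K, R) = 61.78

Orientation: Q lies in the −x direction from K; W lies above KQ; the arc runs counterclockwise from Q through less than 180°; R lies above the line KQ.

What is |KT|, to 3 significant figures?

37.0

Checks: ∠(WQ, QK) = 90.00° ✓; |WQ| = 11.50 ✓; |WT| = 11.50 ✓; ∠(WT, TR) = 90.00° ✓; |TR| = 26.20 ✓; |KR| = 61.78 ✓.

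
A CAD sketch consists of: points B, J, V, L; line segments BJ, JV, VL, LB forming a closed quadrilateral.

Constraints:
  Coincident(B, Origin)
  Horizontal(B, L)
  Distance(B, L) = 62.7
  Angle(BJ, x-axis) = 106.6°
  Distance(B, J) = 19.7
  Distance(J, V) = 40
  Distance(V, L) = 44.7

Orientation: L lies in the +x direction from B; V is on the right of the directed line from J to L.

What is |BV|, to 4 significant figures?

23.10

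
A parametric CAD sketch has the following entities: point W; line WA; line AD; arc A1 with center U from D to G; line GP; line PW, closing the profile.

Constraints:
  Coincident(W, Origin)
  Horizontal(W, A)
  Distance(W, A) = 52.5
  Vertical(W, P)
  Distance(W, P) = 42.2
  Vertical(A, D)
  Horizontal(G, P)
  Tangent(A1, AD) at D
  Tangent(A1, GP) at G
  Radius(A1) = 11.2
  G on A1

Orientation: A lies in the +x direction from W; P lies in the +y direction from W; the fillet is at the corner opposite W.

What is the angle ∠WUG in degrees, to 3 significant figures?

127°

The virtual corner opposite W is at (52.5, 42.2). Tangency of A1 to AD means the radius UD is perpendicular to AD and since A1 is tangent to GP there, UG ⟂ GP, with radius 11.2, so the center U sits 11.2 in from both sides at U = (41.3, 31.0). That places the tangent points at D = (52.5, 31.0) on AD and G = (41.3, 42.2) on GP. Then cos ∠WUG = UW·UG / (|UW||UG|), giving 127°.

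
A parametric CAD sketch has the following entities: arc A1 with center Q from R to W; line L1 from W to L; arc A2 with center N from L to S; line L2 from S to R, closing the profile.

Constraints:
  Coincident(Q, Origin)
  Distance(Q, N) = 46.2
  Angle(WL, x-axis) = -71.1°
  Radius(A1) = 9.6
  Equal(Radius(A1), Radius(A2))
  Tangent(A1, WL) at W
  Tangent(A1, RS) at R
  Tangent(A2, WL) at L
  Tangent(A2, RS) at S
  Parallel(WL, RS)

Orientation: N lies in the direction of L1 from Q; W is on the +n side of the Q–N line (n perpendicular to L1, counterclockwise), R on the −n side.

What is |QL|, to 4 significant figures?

47.19

Tangency of A1 to both parallel lines with radius 9.6 puts W and R at Q ± 9.6·n: W = (9.082, 3.110), R = (-9.082, -3.110). Equal radii place L and S the same way about N: L = N + 9.6·n = (24.05, -40.60), S = N − 9.6·n = (5.883, -46.82). Then |QL| = |L − Q| = 47.19.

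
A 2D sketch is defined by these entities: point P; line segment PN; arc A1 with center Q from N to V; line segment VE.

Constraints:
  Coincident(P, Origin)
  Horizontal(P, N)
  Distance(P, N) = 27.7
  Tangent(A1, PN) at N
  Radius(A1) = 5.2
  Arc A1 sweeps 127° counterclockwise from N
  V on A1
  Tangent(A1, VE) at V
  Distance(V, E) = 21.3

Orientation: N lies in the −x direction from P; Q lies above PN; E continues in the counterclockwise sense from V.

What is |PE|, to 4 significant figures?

44.32

P is at the origin; P and N share the same y with |PN| = 27.7 and N on the −x side, so N = (-27.70, 0.000). Since A1 is tangent to PN there, QN ⟂ PN, so Q = N + (0, 5.2) = (-27.70, 5.200). On A1, N sits at bearing -90° from Q; a 127° counterclockwise sweep puts V at bearing 37°, so V = Q + 5.2·(cos 37°, sin 37°) = (-23.55, 8.329). The tangent condition forces QV to be normal to VE, so VE runs along (−sin 37°, cos 37°); with |VE| = 21.3, E = (-36.37, 25.34). Then |PE| = |E − P| = 44.32.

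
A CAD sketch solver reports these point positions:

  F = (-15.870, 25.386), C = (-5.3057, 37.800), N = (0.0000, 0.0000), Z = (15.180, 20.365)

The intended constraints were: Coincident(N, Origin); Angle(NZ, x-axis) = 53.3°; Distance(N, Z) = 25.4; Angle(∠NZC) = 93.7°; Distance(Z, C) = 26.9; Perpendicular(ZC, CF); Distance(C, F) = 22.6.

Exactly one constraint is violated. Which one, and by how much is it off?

Distance(C, F) = 22.6 — off by 6.30.

N = (0.00, 0.00) ✓; NZ at 53.30° ✓; |NZ| = 25.40 ✓; ∠NZC = 93.70° ✓; |ZC| = 26.90 ✓; ∠(ZC, CF) = 90.00° ✓; |CF| = 16.30 ✗.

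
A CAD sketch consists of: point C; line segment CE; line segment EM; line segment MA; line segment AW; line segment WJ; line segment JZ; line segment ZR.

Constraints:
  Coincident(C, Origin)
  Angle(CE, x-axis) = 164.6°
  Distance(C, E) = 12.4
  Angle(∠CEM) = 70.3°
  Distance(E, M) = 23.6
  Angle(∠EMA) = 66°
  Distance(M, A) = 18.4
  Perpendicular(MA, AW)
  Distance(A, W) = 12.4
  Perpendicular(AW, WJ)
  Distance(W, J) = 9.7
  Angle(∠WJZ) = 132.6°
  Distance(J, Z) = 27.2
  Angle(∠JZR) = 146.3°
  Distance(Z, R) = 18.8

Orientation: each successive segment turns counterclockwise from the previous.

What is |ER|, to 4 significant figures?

52.67

∠WJZ = 132.6° gives JZ at -104.3° from the x-axis; with |JZ| = 27.2, Z = (-15.12, -31.56). ∠JZR = 146.3° gives ZR at -70.60° from the x-axis; with |ZR| = 18.8, R = (-8.878, -49.29). Then |ER| = |R − E| = 52.67.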